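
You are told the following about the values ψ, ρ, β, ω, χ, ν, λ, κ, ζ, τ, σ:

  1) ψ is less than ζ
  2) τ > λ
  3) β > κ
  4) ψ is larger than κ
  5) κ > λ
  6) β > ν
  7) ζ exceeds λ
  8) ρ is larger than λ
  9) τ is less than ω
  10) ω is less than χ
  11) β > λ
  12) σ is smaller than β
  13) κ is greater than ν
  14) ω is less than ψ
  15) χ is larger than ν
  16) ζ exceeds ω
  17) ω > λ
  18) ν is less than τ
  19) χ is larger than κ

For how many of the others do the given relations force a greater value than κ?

4

From κ the given relations immediately reach ψ, χ, β.
From those, ζ — 4 in total.
No other element is forced above κ by the given relations, so the count is 4.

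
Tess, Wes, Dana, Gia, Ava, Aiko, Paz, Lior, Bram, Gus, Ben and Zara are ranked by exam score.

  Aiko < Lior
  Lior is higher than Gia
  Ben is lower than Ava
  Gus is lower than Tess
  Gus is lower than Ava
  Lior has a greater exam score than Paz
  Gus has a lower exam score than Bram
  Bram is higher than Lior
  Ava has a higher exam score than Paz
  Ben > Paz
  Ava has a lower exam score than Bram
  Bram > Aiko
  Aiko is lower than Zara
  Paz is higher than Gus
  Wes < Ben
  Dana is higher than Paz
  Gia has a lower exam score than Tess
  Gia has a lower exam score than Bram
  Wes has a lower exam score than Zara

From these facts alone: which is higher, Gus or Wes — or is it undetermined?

Following every chain through Gus: above Gus we get Tess, Paz, Dana, Ben, Lior, Ava, Bram.
Wes is not reached, and no chain runs the other way from Wes to Gus.
So the given relations leave the order of Gus and Wes undetermined.

undetermined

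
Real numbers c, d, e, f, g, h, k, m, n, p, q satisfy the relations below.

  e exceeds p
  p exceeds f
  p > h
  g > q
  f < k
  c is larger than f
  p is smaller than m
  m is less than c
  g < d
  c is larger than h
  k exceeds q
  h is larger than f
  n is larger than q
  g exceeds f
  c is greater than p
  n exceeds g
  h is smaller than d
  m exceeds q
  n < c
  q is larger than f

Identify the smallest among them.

Chaining upward from f: directly above it, h, p, q, g, k, c; then d, m, n, e.
That covers every other element, and nothing is given below f, so f is the smallest.

f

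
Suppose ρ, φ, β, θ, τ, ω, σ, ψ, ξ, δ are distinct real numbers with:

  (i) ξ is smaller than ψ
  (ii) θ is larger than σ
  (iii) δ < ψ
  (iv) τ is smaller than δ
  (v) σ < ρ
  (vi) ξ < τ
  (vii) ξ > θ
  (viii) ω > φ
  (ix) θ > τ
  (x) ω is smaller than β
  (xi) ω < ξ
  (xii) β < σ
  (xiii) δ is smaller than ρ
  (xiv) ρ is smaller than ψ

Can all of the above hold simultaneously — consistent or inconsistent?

We have τ < θ stated directly, yet also θ < ξ < τ by chaining the others — so θ < τ. Contradiction.

inconsistent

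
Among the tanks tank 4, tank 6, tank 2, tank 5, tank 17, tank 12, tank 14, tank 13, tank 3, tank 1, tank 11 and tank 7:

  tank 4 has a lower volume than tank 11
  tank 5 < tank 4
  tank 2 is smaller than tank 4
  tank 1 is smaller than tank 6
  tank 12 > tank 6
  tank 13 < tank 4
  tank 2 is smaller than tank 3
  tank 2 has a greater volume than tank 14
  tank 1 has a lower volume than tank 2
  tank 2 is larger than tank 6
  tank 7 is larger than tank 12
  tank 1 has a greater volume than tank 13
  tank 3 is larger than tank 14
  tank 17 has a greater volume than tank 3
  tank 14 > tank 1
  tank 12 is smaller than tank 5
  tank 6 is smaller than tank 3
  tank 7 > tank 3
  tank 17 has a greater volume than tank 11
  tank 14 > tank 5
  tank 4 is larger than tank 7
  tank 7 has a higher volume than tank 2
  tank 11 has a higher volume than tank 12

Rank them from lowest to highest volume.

tank 13 < tank 1 < tank 6 < tank 12 < tank 5 < tank 14 < tank 2 < tank 3 < tank 7 < tank 4 < tank 11 < tank 17

The consecutive links are each given: tank 13 < tank 1; tank 1 < tank 6; tank 6 < tank 12; tank 12 < tank 5; tank 5 < tank 14; tank 14 < tank 2; tank 2 < tank 3; tank 3 < tank 7; tank 7 < tank 4; tank 4 < tank 11; tank 11 < tank 17.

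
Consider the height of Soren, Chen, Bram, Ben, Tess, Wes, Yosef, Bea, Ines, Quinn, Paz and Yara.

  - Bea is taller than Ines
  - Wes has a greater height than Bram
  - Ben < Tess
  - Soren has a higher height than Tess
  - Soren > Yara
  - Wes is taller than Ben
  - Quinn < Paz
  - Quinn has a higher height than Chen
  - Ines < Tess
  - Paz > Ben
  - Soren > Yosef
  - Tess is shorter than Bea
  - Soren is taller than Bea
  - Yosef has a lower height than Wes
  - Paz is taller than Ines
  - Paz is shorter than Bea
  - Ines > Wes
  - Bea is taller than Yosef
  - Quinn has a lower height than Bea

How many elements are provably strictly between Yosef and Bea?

Chaining upward from Yosef reaches: Wes, Ines, Tess, Paz, Soren.
Chaining downward from Bea reaches: Chen, Quinn, Ben, Bram, Wes, Ines, Tess, Paz.
Strictly between Yosef and Bea are those in both lists: Wes, Ines, Tess, Paz — 4 elements.

4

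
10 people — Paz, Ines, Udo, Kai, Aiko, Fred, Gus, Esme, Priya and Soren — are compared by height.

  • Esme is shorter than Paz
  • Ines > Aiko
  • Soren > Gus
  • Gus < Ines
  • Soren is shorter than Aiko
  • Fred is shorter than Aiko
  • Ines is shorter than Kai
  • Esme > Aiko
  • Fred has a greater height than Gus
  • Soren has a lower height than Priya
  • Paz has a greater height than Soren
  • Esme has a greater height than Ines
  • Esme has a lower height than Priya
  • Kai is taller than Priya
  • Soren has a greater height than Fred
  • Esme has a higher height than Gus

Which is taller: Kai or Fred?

Kai

Following the relations from Fred: Fred < Soren < Aiko < Ines < Esme < Priya < Kai.
So Fred < Kai; Kai is the taller of the two.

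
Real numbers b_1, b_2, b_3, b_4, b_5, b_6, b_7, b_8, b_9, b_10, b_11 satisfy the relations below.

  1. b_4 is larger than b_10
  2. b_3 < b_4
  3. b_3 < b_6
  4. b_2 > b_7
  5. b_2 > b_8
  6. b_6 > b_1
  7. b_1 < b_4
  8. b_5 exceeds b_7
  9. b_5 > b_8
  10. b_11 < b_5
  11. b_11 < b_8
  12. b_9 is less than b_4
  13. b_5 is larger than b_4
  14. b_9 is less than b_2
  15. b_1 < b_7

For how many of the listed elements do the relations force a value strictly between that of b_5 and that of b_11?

1

Chaining upward from b_11 reaches: b_8, b_2.
Chaining downward from b_5 reaches: b_3, b_1, b_10, b_9, b_4, b_8, b_7.
Strictly between b_11 and b_5 are those in both lists: b_8 — 1 element.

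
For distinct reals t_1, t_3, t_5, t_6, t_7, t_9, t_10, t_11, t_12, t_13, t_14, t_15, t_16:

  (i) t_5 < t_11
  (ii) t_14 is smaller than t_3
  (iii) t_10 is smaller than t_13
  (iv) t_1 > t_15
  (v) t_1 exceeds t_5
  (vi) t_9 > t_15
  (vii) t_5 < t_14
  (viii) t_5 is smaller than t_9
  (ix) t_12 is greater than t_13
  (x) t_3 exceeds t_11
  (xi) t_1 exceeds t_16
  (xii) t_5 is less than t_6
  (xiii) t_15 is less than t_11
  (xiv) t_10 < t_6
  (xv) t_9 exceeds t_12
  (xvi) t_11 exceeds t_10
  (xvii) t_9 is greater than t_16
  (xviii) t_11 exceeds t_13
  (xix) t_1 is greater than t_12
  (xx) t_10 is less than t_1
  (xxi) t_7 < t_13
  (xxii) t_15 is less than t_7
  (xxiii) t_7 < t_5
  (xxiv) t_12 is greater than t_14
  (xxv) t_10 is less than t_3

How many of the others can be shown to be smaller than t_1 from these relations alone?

From t_1 the given relations immediately reach t_16, t_10, t_15, t_5, t_12.
From those, t_7, t_13, t_14 — 8 in total.
Nothing else is reachable below t_1; 8 in all.

8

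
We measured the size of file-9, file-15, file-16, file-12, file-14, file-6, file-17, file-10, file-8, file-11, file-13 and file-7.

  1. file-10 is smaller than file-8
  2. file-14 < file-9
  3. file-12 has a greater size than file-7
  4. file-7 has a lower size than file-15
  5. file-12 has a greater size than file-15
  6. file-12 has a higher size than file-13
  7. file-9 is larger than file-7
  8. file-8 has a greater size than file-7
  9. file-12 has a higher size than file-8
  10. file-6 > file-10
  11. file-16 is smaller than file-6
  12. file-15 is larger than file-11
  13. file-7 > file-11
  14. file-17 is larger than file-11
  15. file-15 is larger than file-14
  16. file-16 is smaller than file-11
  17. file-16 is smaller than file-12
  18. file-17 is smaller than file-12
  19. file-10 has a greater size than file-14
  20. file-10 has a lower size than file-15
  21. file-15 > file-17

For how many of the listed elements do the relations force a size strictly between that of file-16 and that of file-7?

The relations place file-16 below file-7. An element lies strictly between them when it is forced above file-16 and also forced below file-7.
Above file-16: {file-11, file-17, file-6, file-9, file-15, file-8, file-12}. Below file-7: {file-11}.
Intersection: {file-11} — 1.

1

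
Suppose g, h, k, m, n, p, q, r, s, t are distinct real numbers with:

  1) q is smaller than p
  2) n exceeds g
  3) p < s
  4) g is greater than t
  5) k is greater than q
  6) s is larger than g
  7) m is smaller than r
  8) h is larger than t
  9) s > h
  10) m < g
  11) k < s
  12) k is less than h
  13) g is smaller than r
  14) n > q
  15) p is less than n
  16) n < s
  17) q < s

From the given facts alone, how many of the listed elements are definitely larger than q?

The elements the relations force above q are k, h, p, n, s — no chain reaches any other.
That is 5.

5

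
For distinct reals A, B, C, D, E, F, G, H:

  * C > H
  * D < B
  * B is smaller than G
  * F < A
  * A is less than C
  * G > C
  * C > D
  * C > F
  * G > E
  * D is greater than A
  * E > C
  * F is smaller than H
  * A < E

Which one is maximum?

G

Chaining downward from G: directly below it, C, E, B; then F, H, A, D.
That covers every other element, and nothing is given above G, so G is the maximum.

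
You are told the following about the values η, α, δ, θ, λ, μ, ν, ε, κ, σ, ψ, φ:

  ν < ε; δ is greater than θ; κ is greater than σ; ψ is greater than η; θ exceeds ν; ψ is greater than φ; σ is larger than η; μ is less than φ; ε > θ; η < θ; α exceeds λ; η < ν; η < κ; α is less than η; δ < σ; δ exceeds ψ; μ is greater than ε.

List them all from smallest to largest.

λ < α < η < ν < θ < ε < μ < φ < ψ < δ < σ < κ

Each adjacent pair is fixed by a given relation: λ < α; α < η; η < ν; ν < θ; θ < ε; ε < μ; μ < φ; φ < ψ; ψ < δ; δ < σ; σ < κ. Chaining them end to end gives the full order.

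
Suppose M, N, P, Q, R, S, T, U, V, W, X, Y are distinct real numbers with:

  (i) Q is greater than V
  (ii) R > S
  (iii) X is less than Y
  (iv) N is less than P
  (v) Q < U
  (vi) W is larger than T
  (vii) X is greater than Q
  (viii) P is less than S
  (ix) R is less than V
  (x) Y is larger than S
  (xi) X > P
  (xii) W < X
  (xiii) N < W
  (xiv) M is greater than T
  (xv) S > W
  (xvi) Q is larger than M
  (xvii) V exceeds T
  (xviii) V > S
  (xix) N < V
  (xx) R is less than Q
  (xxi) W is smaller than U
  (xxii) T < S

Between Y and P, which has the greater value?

P < S and S < R give P < R.
Then R < V extends the chain to V.
Then V < Q extends the chain to Q.
With Q < X: P < S < R < V < Q < X.
With X < Y: P < S < R < V < Q < X < Y.
So P < Y; Y is the larger of the two.

Y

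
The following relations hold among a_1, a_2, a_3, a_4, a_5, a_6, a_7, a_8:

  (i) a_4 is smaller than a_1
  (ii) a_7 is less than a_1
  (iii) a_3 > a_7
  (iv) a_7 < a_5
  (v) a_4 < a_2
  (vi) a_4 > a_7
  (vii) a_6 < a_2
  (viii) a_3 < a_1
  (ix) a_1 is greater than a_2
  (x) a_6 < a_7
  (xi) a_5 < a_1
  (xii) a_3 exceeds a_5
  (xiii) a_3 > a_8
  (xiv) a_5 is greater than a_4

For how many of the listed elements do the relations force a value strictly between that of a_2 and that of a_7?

Chaining upward from a_7 reaches: a_4, a_5, a_3, a_1.
Chaining downward from a_2 reaches: a_6, a_4.
Strictly between a_7 and a_2 are those in both lists: a_4 — 1 element.

1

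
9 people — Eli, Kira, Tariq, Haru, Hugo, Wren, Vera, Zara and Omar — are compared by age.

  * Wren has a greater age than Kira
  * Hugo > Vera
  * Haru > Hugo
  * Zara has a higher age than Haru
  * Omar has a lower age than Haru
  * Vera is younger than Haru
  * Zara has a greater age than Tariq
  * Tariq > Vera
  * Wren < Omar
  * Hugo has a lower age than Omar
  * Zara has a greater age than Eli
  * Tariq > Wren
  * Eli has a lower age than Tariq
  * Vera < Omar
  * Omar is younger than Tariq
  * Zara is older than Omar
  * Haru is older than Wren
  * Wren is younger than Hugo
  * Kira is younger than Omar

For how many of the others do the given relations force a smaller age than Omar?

4

From Omar the given relations immediately reach Kira, Vera, Wren, Hugo.
Nothing else is reachable below Omar; 4 in all.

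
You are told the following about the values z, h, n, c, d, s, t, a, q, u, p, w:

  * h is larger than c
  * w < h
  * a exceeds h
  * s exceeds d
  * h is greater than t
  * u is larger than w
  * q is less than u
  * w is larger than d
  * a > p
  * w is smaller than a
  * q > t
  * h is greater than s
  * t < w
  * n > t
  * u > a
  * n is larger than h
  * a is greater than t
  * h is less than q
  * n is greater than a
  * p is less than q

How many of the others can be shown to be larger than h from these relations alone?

Directly above h: a, q, n.
One step further: u (4 so far).
Nothing else is reachable above h; 4 in all.

4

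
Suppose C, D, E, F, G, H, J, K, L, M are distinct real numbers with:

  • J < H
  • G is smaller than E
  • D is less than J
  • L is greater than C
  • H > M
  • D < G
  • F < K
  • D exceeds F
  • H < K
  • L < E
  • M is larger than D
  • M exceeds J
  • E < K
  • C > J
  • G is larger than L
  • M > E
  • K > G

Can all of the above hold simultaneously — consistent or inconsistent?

The single ordering F < D < J < C < L < G < E < M < H < K satisfies every listed relation, so no contradiction arises.

consistent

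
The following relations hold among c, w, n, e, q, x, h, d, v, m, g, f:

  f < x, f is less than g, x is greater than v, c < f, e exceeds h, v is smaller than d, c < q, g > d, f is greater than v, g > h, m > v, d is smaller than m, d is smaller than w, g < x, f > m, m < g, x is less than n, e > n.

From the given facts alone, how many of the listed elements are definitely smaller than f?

4

From f the given relations immediately reach v, m, c.
From those, d — 4 in total.
Nothing else is reachable below f; 4 in all.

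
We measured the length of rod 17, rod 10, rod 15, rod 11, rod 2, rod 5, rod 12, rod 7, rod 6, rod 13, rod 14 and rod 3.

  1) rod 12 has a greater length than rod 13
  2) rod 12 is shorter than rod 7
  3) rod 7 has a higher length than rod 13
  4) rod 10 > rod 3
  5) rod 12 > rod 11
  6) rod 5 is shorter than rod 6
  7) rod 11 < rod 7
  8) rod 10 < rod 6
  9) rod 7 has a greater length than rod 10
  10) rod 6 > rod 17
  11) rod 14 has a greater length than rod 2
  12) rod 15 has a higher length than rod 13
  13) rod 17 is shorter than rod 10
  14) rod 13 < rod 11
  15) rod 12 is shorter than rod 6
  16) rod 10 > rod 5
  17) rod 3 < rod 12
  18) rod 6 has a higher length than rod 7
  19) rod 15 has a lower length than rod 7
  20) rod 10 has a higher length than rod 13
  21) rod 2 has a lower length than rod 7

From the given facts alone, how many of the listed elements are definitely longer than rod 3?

4

Directly above rod 3: rod 10, rod 12.
One step further: rod 7, rod 6 (4 so far).
No other element is forced above rod 3 by the given relations, so the count is 4.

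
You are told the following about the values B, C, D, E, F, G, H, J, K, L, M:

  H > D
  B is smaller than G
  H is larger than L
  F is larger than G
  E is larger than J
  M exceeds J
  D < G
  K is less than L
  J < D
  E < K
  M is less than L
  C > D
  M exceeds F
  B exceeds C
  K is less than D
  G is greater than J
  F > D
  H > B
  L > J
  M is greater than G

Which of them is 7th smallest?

G

Chaining the given pairs: J < E < K < D < C < B < G < F < M < L < H.
The 7th smallest is G.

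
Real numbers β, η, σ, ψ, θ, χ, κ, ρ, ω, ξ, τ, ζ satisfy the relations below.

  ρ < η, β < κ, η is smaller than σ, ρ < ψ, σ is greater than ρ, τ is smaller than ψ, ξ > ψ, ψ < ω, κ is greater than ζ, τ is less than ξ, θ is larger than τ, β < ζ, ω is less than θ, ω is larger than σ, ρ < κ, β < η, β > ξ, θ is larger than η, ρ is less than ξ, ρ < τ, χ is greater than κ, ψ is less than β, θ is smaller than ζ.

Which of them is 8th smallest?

ω

Piecing the relations together gives one ordering: ρ < τ < ψ < ξ < β < η < σ < ω < θ < ζ < κ < χ.
Counting 8 from the smallest end gives ω.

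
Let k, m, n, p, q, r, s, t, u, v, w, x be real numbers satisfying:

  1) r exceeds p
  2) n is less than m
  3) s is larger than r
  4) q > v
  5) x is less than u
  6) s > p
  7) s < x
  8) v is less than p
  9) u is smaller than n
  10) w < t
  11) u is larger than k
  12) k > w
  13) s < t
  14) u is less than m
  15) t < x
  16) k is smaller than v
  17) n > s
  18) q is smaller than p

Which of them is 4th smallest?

q

The consecutive relations fix a unique order: w < k < v < q < p < r < s < t < x < u < n < m.
The 4th smallest is q.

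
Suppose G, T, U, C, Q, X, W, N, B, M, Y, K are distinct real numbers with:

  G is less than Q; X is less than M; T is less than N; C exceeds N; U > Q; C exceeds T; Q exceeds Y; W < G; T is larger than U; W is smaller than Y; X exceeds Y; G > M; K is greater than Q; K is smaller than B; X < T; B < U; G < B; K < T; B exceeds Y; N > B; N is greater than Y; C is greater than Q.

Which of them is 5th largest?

B

The consecutive relations fix a unique order: W < Y < X < M < G < Q < K < B < U < T < N < C.
The 5th largest is B.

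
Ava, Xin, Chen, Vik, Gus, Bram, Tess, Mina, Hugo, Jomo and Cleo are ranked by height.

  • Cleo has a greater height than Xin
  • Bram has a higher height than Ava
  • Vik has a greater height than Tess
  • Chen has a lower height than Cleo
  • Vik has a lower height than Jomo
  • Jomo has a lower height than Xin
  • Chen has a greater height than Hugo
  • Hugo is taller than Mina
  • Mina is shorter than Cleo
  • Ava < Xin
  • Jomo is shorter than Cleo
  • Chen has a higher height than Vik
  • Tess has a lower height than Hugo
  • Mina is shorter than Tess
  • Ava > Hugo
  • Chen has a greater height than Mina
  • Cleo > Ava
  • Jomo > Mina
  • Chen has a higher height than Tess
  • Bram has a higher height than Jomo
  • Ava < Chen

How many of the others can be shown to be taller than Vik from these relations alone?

Directly above Vik: Jomo, Chen.
One step further: Xin, Bram, Cleo (5 so far).
No other element is forced above Vik by the given relations, so the count is 5.

5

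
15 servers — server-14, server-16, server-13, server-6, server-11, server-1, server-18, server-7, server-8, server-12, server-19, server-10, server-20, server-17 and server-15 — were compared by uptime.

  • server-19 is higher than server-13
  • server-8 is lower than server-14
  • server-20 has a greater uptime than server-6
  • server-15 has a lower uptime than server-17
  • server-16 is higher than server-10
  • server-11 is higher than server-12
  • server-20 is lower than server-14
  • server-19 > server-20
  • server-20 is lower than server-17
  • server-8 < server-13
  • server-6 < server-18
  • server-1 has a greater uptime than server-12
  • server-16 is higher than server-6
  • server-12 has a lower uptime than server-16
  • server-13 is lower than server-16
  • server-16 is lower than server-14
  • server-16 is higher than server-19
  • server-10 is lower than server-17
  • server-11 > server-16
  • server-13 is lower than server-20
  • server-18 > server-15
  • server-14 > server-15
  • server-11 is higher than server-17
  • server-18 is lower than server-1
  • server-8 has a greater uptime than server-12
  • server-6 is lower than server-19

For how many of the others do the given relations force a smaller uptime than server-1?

4

From server-1 the given relations immediately reach server-12, server-18.
From those, server-6, server-15 — 4 in total.
No other element is forced below server-1 by the given relations, so the count is 4.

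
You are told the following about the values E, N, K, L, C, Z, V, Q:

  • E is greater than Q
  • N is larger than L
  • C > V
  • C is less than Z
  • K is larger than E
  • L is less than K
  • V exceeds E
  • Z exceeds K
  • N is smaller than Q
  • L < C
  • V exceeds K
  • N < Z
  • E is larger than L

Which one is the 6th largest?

Q

The consecutive relations fix a unique order: L < N < Q < E < K < V < C < Z.
Counting 6 from the largest end gives Q.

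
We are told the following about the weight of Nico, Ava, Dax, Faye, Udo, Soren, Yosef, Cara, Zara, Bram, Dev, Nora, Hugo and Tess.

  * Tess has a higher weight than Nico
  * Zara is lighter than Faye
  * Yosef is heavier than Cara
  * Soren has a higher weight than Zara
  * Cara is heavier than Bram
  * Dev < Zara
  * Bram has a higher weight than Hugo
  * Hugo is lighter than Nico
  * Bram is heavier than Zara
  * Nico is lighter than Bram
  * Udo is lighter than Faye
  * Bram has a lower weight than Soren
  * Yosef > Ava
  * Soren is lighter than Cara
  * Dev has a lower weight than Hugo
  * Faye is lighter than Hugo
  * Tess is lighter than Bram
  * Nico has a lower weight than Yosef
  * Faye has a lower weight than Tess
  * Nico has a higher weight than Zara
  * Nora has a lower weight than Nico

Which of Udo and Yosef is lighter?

Udo

Udo < Faye and Faye < Hugo give Udo < Hugo.
With Hugo < Nico: Udo < Faye < Hugo < Nico.
Then Nico < Tess extends the chain to Tess.
Then Tess < Bram extends the chain to Bram.
With Bram < Soren: Udo < Faye < Hugo < Nico < Tess < Bram < Soren.
With Soren < Cara: Udo < Faye < Hugo < Nico < Tess < Bram < Soren < Cara.
With Cara < Yosef: Udo < Faye < Hugo < Nico < Tess < Bram < Soren < Cara < Yosef.
So Udo < Yosef; Udo is the lighter of the two.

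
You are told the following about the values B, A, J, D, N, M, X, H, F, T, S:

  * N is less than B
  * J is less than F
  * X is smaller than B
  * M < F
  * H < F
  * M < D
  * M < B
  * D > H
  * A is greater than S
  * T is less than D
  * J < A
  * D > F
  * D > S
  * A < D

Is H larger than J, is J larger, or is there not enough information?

Following every chain through H: above H we get F, D.
J is not reached, and no chain runs the other way from J to H.
So the given relations leave the order of H and J undetermined.

undetermined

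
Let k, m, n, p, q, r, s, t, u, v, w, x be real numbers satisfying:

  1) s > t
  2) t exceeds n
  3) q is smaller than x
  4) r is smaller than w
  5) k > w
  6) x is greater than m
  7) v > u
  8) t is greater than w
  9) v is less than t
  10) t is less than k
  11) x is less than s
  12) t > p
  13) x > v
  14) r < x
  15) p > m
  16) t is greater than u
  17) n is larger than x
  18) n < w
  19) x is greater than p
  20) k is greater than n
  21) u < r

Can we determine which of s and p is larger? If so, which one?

p < x and x < n give p < n.
With n < w: p < x < n < w.
Then w < t extends the chain to t.
Then t < s extends the chain to s.
So s is larger.

s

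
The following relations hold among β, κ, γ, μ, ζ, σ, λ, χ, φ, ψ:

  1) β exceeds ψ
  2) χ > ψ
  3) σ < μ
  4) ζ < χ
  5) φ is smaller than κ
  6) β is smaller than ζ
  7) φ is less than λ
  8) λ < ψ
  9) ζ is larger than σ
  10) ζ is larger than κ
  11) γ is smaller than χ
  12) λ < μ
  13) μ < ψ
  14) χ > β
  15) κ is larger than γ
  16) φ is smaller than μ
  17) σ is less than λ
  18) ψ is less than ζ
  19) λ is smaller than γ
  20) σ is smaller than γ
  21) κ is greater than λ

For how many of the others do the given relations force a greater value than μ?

4

The elements the relations force above μ are ψ, β, ζ, χ — no chain reaches any other.
That is 4.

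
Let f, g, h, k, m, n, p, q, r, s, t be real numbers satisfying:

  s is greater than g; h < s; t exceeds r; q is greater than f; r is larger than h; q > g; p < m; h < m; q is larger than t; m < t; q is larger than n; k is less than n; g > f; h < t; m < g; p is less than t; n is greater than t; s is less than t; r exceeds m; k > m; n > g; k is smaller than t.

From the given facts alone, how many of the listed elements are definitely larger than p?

The elements the relations force above p are m, g, s, r, k, t, n, q — no chain reaches any other.
That is 8.

8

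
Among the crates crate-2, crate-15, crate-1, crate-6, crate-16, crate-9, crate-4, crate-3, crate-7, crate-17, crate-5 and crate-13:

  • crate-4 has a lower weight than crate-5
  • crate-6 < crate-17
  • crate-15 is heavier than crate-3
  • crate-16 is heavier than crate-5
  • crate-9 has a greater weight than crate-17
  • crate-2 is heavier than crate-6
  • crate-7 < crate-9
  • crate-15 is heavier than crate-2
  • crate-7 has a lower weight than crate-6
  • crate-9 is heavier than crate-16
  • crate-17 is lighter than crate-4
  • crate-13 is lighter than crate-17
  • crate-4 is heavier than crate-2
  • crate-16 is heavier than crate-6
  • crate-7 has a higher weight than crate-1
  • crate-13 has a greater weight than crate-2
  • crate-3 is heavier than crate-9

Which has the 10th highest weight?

crate-6

Piecing the relations together gives one ordering: crate-1 < crate-7 < crate-6 < crate-2 < crate-13 < crate-17 < crate-4 < crate-5 < crate-16 < crate-9 < crate-3 < crate-15.
The 10th largest is crate-6.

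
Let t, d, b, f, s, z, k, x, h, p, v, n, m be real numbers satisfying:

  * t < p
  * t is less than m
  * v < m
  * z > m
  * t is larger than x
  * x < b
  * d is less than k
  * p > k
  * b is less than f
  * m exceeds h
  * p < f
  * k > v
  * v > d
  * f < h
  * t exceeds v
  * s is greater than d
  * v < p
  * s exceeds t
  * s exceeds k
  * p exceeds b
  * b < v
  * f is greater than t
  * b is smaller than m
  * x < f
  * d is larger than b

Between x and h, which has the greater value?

h

Chaining the given relations: x < b < d < v < t < p < f < h.
So x < h; h is the larger of the two.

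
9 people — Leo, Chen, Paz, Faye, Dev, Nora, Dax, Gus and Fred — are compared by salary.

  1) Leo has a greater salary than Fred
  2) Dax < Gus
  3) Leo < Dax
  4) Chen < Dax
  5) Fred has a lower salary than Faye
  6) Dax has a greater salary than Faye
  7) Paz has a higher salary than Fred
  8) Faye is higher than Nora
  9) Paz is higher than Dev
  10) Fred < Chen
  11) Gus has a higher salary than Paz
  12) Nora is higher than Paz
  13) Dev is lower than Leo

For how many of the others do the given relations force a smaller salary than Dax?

7

From Dax the given relations immediately reach Chen, Leo, Faye.
From those, Dev, Fred, Nora — 6 in total.
From those, Paz — 7 in total.
No other element is forced below Dax by the given relations, so the count is 7.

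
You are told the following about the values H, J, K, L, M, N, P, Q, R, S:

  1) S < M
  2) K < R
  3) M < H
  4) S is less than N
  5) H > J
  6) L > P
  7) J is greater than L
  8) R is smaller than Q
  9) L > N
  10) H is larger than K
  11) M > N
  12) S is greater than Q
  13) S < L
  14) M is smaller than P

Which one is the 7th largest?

Piecing the relations together gives one ordering: K < R < Q < S < N < M < P < L < J < H.
The 7th largest is S.

S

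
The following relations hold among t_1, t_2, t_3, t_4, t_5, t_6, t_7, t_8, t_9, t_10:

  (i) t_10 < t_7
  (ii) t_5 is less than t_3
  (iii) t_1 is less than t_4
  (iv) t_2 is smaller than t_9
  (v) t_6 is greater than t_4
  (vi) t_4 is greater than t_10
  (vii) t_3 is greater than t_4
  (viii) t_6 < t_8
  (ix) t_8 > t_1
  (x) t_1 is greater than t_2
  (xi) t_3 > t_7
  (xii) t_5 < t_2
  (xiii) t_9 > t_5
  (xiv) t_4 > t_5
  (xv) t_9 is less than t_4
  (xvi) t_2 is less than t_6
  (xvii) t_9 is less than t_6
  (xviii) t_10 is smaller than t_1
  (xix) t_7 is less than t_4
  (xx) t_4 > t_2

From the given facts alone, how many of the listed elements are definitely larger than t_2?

6

The elements the relations force above t_2 are t_9, t_1, t_4, t_3, t_6, t_8 — no chain reaches any other.
That is 6.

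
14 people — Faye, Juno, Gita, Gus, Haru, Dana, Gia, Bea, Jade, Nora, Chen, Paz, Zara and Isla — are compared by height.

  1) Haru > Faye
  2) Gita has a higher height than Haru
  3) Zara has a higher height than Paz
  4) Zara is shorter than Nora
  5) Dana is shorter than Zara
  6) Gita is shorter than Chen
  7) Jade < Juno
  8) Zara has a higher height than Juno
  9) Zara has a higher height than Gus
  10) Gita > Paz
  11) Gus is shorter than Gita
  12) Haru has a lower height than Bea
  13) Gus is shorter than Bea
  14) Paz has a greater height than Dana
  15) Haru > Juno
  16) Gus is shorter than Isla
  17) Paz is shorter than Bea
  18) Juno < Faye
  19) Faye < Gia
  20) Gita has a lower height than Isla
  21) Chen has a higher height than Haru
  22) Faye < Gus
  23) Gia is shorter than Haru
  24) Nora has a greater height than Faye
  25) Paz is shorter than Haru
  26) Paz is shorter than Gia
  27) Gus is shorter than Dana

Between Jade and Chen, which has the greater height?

Chaining the given relations: Jade < Juno < Faye < Gus < Dana < Paz < Haru < Gita < Chen.
So Jade < Chen; Chen is the taller of the two.

Chen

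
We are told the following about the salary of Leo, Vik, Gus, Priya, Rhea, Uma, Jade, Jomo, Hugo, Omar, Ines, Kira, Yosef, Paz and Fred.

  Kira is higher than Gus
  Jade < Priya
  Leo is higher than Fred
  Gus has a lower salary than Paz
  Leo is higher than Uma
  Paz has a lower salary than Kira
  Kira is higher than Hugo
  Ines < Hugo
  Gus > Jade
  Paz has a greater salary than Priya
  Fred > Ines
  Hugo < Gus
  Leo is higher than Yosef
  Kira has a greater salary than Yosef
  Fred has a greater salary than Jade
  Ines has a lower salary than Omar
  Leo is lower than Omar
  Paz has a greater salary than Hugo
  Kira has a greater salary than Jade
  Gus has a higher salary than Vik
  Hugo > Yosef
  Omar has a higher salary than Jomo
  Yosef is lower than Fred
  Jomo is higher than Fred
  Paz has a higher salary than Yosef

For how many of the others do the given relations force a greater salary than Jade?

8

From Jade the given relations immediately reach Priya, Fred, Gus, Kira.
From those, Jomo, Leo, Paz — 7 in total.
From those, Omar — 8 in total.
No other element is forced above Jade by the given relations, so the count is 8.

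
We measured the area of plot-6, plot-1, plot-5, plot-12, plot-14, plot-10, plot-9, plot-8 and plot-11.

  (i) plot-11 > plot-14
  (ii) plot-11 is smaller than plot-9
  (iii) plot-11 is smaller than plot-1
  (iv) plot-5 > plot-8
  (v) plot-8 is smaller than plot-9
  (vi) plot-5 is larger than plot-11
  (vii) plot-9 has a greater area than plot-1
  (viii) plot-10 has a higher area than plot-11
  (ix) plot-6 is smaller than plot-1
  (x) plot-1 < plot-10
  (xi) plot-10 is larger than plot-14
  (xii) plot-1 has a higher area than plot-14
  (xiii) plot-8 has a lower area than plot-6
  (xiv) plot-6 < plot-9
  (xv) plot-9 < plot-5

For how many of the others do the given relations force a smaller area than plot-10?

The elements the relations force below plot-10 are plot-8, plot-14, plot-6, plot-11, plot-1 — no chain reaches any other.
That is 5.

5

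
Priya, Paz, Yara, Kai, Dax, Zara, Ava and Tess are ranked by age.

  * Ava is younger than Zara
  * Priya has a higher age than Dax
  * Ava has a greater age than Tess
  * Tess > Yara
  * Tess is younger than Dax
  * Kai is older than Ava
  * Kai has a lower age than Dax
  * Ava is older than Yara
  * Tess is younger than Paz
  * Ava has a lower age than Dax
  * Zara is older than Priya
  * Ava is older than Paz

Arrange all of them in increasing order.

Each adjacent pair is fixed by a given relation: Yara < Tess; Tess < Paz; Paz < Ava; Ava < Kai; Kai < Dax; Dax < Priya; Priya < Zara. Chaining them end to end gives the full order.

Yara < Tess < Paz < Ava < Kai < Dax < Priya < Zara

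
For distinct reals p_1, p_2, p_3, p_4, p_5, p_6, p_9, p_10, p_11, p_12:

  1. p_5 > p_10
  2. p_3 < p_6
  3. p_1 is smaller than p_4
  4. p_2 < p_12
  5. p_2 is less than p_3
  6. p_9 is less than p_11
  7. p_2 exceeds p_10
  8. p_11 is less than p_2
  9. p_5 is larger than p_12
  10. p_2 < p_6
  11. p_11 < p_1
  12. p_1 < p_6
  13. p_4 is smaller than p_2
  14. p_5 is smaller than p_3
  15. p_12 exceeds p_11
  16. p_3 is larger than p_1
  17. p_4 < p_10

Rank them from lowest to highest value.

p_9 < p_11 < p_1 < p_4 < p_10 < p_2 < p_12 < p_5 < p_3 < p_6

The consecutive links are each given: p_9 < p_11; p_11 < p_1; p_1 < p_4; p_4 < p_10; p_10 < p_2; p_2 < p_12; p_12 < p_5; p_5 < p_3; p_3 < p_6.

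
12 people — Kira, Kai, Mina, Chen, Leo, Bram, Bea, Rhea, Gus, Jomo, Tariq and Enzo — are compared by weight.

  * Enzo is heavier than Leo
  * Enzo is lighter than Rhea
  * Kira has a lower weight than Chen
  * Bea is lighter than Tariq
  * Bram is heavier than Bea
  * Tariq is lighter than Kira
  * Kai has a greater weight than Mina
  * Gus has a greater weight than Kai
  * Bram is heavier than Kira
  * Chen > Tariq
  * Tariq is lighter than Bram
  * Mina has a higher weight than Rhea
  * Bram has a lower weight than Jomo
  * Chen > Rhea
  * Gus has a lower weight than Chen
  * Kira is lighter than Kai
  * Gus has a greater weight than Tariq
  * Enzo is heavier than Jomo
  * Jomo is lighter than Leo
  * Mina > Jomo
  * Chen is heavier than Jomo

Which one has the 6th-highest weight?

Chaining the given pairs: Bea < Tariq < Kira < Bram < Jomo < Leo < Enzo < Rhea < Mina < Kai < Gus < Chen.
The 6th largest is Enzo.

Enzo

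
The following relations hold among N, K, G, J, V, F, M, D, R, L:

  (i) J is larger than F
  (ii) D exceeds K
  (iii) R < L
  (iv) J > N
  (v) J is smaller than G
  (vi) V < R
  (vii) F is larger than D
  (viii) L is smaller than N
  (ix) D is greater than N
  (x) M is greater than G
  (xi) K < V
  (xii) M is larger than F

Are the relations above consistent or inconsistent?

Every relation is compatible with K < V < R < L < N < D < F < J < G < M; the set is consistent.

consistent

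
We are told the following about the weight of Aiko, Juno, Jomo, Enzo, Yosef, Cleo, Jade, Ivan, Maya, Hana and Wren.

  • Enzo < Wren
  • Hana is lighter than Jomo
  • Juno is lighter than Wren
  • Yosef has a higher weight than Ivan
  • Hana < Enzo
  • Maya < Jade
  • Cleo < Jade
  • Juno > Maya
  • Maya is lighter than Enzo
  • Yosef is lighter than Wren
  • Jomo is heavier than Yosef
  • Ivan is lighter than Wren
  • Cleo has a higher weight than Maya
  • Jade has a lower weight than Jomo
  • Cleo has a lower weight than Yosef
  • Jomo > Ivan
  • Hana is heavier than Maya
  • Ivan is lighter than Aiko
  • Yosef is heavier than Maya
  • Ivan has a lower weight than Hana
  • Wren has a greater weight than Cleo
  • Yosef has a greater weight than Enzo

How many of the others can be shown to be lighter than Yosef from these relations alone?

5

The elements the relations force below Yosef are Maya, Ivan, Hana, Cleo, Enzo — no chain reaches any other.
That is 5.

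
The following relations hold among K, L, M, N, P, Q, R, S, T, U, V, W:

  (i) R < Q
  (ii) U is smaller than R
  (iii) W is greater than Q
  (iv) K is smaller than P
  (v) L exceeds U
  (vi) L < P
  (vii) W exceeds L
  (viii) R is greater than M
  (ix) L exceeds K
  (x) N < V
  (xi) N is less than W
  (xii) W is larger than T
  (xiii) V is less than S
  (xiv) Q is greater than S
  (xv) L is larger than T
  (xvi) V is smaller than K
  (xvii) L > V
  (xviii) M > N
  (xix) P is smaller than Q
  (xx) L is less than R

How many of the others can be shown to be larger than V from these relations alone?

7

The elements the relations force above V are K, L, P, S, R, Q, W — no chain reaches any other.
That is 7.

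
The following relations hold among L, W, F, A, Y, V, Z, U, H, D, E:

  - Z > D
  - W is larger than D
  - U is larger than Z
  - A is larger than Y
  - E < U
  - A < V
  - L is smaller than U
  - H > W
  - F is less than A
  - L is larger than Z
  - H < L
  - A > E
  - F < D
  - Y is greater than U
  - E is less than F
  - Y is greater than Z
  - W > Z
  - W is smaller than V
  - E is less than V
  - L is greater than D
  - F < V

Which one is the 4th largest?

U

The consecutive relations fix a unique order: E < F < D < Z < W < H < L < U < Y < A < V.
The 4th largest is U.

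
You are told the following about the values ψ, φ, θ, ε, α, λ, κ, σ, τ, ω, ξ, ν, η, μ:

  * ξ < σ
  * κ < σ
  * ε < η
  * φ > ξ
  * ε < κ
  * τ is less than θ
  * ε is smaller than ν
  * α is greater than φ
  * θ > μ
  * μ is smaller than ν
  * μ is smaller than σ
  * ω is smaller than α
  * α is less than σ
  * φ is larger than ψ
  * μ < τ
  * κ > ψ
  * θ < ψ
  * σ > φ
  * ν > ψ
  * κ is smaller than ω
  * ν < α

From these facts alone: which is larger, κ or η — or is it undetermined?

Following every chain through κ: above κ we get ω, α, σ; below κ we get μ, ε, τ, θ, ψ.
η is not reached, and no chain runs the other way from η to κ.
So the given relations leave the order of κ and η undetermined.

undetermined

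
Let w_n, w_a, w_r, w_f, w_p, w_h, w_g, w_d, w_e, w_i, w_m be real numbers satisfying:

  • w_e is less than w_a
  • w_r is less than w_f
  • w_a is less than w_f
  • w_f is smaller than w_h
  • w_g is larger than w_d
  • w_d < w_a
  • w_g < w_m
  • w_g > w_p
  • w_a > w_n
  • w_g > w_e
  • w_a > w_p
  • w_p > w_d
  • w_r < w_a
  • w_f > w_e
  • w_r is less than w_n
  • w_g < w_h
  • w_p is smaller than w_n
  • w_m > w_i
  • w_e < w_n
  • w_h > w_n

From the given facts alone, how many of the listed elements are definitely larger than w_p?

From w_p the given relations immediately reach w_n, w_a, w_g.
From those, w_f, w_m, w_h — 6 in total.
Nothing else is reachable above w_p; 6 in all.

6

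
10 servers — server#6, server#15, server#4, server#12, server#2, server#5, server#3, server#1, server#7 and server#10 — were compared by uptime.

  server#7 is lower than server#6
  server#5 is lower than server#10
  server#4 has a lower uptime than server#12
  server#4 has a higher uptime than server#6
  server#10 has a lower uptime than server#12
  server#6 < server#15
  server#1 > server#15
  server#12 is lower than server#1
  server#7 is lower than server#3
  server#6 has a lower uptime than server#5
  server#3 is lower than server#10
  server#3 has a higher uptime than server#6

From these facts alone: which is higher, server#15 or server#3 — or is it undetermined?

undetermined

Following every chain through server#3: above server#3 we get server#10, server#12, server#1; below server#3 we get server#7, server#6.
server#15 is not reached, and no chain runs the other way from server#15 to server#3.
So the given relations leave the order of server#3 and server#15 undetermined.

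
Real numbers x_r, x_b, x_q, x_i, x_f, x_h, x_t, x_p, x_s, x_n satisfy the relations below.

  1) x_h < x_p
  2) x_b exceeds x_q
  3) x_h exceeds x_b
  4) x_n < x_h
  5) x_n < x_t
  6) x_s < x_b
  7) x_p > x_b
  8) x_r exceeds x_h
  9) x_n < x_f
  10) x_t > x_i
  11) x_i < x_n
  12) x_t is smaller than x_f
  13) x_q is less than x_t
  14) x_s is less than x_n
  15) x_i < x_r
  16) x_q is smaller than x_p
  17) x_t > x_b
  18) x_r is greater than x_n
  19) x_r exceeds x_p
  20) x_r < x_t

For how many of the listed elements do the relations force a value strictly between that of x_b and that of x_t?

The relations place x_b below x_t. An element lies strictly between them when it is forced above x_b and also forced below x_t.
Above x_b: {x_h, x_p, x_r, x_f}. Below x_t: {x_s, x_i, x_n, x_q, x_h, x_p, x_r}.
Intersection: {x_h, x_p, x_r} — 3.

3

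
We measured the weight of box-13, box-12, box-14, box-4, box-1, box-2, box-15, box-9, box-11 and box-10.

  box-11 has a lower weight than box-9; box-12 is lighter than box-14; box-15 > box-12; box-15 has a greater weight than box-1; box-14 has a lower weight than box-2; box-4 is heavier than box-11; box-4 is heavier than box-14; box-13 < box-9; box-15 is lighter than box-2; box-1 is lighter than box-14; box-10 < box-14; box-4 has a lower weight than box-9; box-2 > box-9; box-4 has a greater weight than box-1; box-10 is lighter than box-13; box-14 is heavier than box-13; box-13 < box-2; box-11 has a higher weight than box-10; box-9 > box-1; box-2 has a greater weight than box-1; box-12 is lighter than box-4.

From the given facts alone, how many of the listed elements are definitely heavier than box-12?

Directly above box-12: box-14, box-4, box-15.
One step further: box-9, box-2 (5 so far).
No other element is forced above box-12 by the given relations, so the count is 5.

5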